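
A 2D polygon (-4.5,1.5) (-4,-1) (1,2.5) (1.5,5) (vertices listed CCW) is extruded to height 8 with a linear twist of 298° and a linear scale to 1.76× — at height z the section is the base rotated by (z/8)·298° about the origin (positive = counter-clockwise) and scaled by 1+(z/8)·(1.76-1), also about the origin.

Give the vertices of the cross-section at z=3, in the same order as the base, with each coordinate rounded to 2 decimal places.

Cross-section at z=3: (0.35,-6.09) (3.10,-4.30) (-3.46,0.00) (-6.68,-0.59)

t = z/height = 3/8 = 0.375
s = 1 + (scale-1)·z/height = 1 + (1.76-1)·3/8 = 1.285000
θ = twist·z/height = 298°·3/8 = 111.7500° = 1.950405 rad
cos θ = -0.370557, sin θ = 0.928810 (intermediates below are computed at full precision and shown rounded to 5 d.p.)
v1: (-4.5,1.5) → rotate → (0.27429,-4.73548) → ×s → (0.35247,-6.08509) → (0.35,-6.09)
v2: (-4,-1) → rotate → (2.41104,-3.34468) → ×s → (3.09819,-4.29791) → (3.10,-4.30)
v3: (1,2.5) → rotate → (-2.69258,0.00242) → ×s → (-3.45997,0.00310) → (-3.46,0.00)
v4: (1.5,5) → rotate → (-5.19988,-0.45957) → ×s → (-6.68185,-0.59055) → (-6.68,-0.59)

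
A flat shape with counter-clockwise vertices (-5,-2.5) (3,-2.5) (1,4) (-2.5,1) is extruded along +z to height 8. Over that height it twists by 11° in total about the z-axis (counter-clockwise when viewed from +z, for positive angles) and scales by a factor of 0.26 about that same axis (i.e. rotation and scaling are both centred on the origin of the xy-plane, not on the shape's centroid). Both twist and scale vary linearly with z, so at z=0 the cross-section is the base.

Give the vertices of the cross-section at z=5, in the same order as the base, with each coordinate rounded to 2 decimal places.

Cross-section at z=5: (-2.51,-1.66) (1.76,-1.14) (0.28,2.20) (-1.40,0.37)

t = z/height = 5/8 = 0.625
s = 1 + (scale-1)·z/height = 1 + (0.26-1)·5/8 = 0.537500
θ = twist·z/height = 11°·5/8 = 6.8750° = 0.119991 rad
cos θ = 0.992810, sin θ = 0.119704 (intermediates below are computed at full precision and shown rounded to 5 d.p.)
v1: (-5,-2.5) → rotate → (-4.66479,-3.08054) → ×s → (-2.50732,-1.65579) → (-2.51,-1.66)
v2: (3,-2.5) → rotate → (3.27769,-2.12291) → ×s → (1.76176,-1.14107) → (1.76,-1.14)
v3: (1,4) → rotate → (0.51400,4.09094) → ×s → (0.27627,2.19888) → (0.28,2.20)
v4: (-2.5,1) → rotate → (-2.60173,0.69355) → ×s → (-1.39843,0.37278) → (-1.40,0.37)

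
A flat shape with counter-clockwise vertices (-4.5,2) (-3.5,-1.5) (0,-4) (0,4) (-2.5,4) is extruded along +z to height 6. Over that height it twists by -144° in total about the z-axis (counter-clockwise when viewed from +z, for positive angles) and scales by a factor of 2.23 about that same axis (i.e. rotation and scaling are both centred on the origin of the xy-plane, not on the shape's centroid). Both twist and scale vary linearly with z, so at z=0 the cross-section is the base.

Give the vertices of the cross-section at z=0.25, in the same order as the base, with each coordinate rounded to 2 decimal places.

Cross-section at z=0.25: (-4.48,2.59) (-3.82,-1.18) (-0.44,-4.18) (0.44,4.18) (-2.17,4.46)

t = z/height = 0.25/6 = 0.0416667
s = 1 + (scale-1)·z/height = 1 + (2.23-1)·0.25/6 = 1.051250
θ = twist·z/height = -144°·0.25/6 = -6.0000° = -0.104720 rad
cos θ = 0.994522, sin θ = -0.104528 (intermediates below are computed at full precision and shown rounded to 5 d.p.)
v1: (-4.5,2) → rotate → (-4.26629,2.45942) → ×s → (-4.48494,2.58547) → (-4.48,2.59)
v2: (-3.5,-1.5) → rotate → (-3.63762,-1.12593) → ×s → (-3.82405,-1.18364) → (-3.82,-1.18)
v3: (0,-4) → rotate → (-0.41811,-3.97809) → ×s → (-0.43954,-4.18196) → (-0.44,-4.18)
v4: (0,4) → rotate → (0.41811,3.97809) → ×s → (0.43954,4.18196) → (0.44,4.18)
v5: (-2.5,4) → rotate → (-2.06819,4.23941) → ×s → (-2.17419,4.45668) → (-2.17,4.46)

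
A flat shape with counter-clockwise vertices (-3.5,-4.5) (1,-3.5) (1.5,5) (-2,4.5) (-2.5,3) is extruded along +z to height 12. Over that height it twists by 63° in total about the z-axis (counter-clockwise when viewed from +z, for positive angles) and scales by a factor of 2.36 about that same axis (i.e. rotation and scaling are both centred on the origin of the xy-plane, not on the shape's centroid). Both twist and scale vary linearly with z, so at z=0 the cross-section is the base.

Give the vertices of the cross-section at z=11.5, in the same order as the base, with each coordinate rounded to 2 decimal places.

Cross-section at z=11.5: (5.03,-12.13) (8.15,-1.98) (-8.30,8.70) (-11.29,1.12) (-8.85,-1.59)

t = z/height = 11.5/12 = 0.958333
s = 1 + (scale-1)·z/height = 1 + (2.36-1)·11.5/12 = 2.303333
θ = twist·z/height = 63°·11.5/12 = 60.3750° = 1.053743 rad
cos θ = 0.494321, sin θ = 0.869279 (intermediates below are computed at full precision and shown rounded to 5 d.p.)
v1: (-3.5,-4.5) → rotate → (2.18163,-5.26692) → ×s → (5.02503,-12.13148) → (5.03,-12.13)
v2: (1,-3.5) → rotate → (3.53680,-0.86084) → ×s → (8.14643,-1.98281) → (8.15,-1.98)
v3: (1.5,5) → rotate → (-3.60491,3.77553) → ×s → (-8.30332,8.69629) → (-8.30,8.70)
v4: (-2,4.5) → rotate → (-4.90040,0.48589) → ×s → (-11.28725,1.11916) → (-11.29,1.12)
v5: (-2.5,3) → rotate → (-3.84364,-0.69023) → ×s → (-8.85319,-1.58984) → (-8.85,-1.59)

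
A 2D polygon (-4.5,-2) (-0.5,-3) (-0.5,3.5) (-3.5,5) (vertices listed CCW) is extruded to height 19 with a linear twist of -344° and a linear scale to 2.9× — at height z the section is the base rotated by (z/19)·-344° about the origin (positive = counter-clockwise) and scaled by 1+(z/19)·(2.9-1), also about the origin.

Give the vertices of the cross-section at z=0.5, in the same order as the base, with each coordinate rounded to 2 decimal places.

Cross-section at z=0.5: (-5.00,-1.33) (-1.01,-3.03) (0.06,3.71) (-2.80,5.76)

t = z/height = 0.5/19 = 0.0263158
s = 1 + (scale-1)·z/height = 1 + (2.9-1)·0.5/19 = 1.050000
θ = twist·z/height = -344°·0.5/19 = -9.0526° = -0.157998 rad
cos θ = 0.987544, sin θ = -0.157342 (intermediates below are computed at full precision and shown rounded to 5 d.p.)
v1: (-4.5,-2) → rotate → (-4.75863,-1.26705) → ×s → (-4.99656,-1.33040) → (-5.00,-1.33)
v2: (-0.5,-3) → rotate → (-0.96580,-2.88396) → ×s → (-1.01409,-3.02816) → (-1.01,-3.03)
v3: (-0.5,3.5) → rotate → (0.05692,3.53508) → ×s → (0.05977,3.71183) → (0.06,3.71)
v4: (-3.5,5) → rotate → (-2.66970,5.48842) → ×s → (-2.80318,5.76284) → (-2.80,5.76)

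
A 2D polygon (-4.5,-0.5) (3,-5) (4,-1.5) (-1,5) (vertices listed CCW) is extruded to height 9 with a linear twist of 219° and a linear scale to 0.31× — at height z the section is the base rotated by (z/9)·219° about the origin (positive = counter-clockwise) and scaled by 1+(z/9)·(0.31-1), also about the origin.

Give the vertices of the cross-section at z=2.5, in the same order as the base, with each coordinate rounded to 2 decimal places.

t = z/height = 2.5/9 = 0.277778
s = 1 + (scale-1)·z/height = 1 + (0.31-1)·2.5/9 = 0.808333
θ = twist·z/height = 219°·2.5/9 = 60.8333° = 1.061742 rad
cos θ = 0.487352, sin θ = 0.873206 (intermediates below are computed at full precision and shown rounded to 5 d.p.)
v1: (-4.5,-0.5) → rotate → (-1.75648,-4.17310) → ×s → (-1.41982,-3.37326) → (-1.42,-3.37)
v2: (3,-5) → rotate → (5.82808,0.18286) → ×s → (4.71103,0.14781) → (4.71,0.15)
v3: (4,-1.5) → rotate → (3.25922,2.76180) → ×s → (2.63453,2.23245) → (2.63,2.23)
v4: (-1,5) → rotate → (-4.85338,1.56355) → ×s → (-3.92315,1.26387) → (-3.92,1.26)

Cross-section at z=2.5: (-1.42,-3.37) (4.71,0.15) (2.63,2.23) (-3.92,1.26)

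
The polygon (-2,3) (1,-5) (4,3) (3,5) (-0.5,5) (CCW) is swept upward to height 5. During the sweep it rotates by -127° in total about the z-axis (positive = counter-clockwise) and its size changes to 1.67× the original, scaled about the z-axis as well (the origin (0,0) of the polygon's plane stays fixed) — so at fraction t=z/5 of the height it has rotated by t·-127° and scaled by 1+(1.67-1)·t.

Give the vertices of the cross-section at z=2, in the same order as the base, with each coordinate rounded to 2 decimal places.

t = z/height = 2/5 = 0.4
s = 1 + (scale-1)·z/height = 1 + (1.67-1)·2/5 = 1.268000
θ = twist·z/height = -127°·2/5 = -50.8000° = -0.886627 rad
cos θ = 0.632029, sin θ = -0.774944 (intermediates below are computed at full precision and shown rounded to 5 d.p.)
v1: (-2,3) → rotate → (1.06077,3.44598) → ×s → (1.34506,4.36950) → (1.35,4.37)
v2: (1,-5) → rotate → (-3.24269,-3.93509) → ×s → (-4.11173,-4.98970) → (-4.11,-4.99)
v3: (4,3) → rotate → (4.85295,-1.20369) → ×s → (6.15354,-1.52628) → (6.15,-1.53)
v4: (3,5) → rotate → (5.77081,0.83531) → ×s → (7.31739,1.05918) → (7.32,1.06)
v5: (-0.5,5) → rotate → (3.55871,3.54762) → ×s → (4.51244,4.49838) → (4.51,4.50)

Cross-section at z=2: (1.35,4.37) (-4.11,-4.99) (6.15,-1.53) (7.32,1.06) (4.51,4.50)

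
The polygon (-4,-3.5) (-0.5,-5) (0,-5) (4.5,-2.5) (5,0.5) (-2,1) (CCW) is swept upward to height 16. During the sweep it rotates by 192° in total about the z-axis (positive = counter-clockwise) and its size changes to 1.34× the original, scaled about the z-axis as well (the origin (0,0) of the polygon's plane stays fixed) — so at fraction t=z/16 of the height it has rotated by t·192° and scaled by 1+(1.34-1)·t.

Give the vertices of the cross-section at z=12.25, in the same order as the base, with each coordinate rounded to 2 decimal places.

Cross-section at z=12.25: (6.63,0.95) (3.96,4.94) (3.43,5.28) (-3.04,5.73) (-5.63,2.90) (1.43,-2.43)

t = z/height = 12.25/16 = 0.765625
s = 1 + (scale-1)·z/height = 1 + (1.34-1)·12.25/16 = 1.260313
θ = twist·z/height = 192°·12.25/16 = 147.0000° = 2.565634 rad
cos θ = -0.838671, sin θ = 0.544639 (intermediates below are computed at full precision and shown rounded to 5 d.p.)
v1: (-4,-3.5) → rotate → (5.26092,0.75679) → ×s → (6.63040,0.95379) → (6.63,0.95)
v2: (-0.5,-5) → rotate → (3.14253,3.92103) → ×s → (3.96057,4.94173) → (3.96,4.94)
v3: (0,-5) → rotate → (2.72320,4.19335) → ×s → (3.43208,5.28494) → (3.43,5.28)
v4: (4.5,-2.5) → rotate → (-2.41242,4.54755) → ×s → (-3.04040,5.73134) → (-3.04,5.73)
v5: (5,0.5) → rotate → (-4.46567,2.30386) → ×s → (-5.62814,2.90358) → (-5.63,2.90)
v6: (-2,1) → rotate → (1.13270,-1.92795) → ×s → (1.42756,-2.42982) → (1.43,-2.43)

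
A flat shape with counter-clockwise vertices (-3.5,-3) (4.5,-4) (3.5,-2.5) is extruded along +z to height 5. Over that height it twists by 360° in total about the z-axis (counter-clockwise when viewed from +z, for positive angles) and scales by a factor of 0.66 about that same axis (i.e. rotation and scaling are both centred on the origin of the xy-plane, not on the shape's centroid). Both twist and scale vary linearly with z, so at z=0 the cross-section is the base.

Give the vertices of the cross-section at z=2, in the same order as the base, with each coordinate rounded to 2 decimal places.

t = z/height = 2/5 = 0.4
s = 1 + (scale-1)·z/height = 1 + (0.66-1)·2/5 = 0.864000
θ = twist·z/height = 360°·2/5 = 144.0000° = 2.513274 rad
cos θ = -0.809017, sin θ = 0.587785 (intermediates below are computed at full precision and shown rounded to 5 d.p.)
v1: (-3.5,-3) → rotate → (4.59492,0.36980) → ×s → (3.97001,0.31951) → (3.97,0.32)
v2: (4.5,-4) → rotate → (-1.28944,5.88110) → ×s → (-1.11407,5.08127) → (-1.11,5.08)
v3: (3.5,-2.5) → rotate → (-1.36210,4.07979) → ×s → (-1.17685,3.52494) → (-1.18,3.52)

Cross-section at z=2: (3.97,0.32) (-1.11,5.08) (-1.18,3.52)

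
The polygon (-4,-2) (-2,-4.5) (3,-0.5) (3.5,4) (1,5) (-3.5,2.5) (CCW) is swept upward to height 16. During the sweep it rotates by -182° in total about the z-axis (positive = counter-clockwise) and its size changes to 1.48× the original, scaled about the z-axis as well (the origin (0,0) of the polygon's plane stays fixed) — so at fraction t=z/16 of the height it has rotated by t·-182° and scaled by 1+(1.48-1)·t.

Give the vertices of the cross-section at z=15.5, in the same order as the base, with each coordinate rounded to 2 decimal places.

Cross-section at z=15.5: (5.66,3.30) (2.50,6.77) (-4.43,0.45) (-4.74,-6.18) (-0.99,-7.40) (5.35,-3.33)

t = z/height = 15.5/16 = 0.96875
s = 1 + (scale-1)·z/height = 1 + (1.48-1)·15.5/16 = 1.465000
θ = twist·z/height = -182°·15.5/16 = -176.3125° = -3.077234 rad
cos θ = -0.997930, sin θ = -0.064315 (intermediates below are computed at full precision and shown rounded to 5 d.p.)
v1: (-4,-2) → rotate → (3.86309,2.25312) → ×s → (5.65943,3.30082) → (5.66,3.30)
v2: (-2,-4.5) → rotate → (1.70644,4.61931) → ×s → (2.49994,6.76729) → (2.50,6.77)
v3: (3,-0.5) → rotate → (-3.02595,0.30602) → ×s → (-4.43301,0.44832) → (-4.43,0.45)
v4: (3.5,4) → rotate → (-3.23550,-4.21682) → ×s → (-4.74000,-6.17764) → (-4.74,-6.18)
v5: (1,5) → rotate → (-0.67636,-5.05396) → ×s → (-0.99086,-7.40406) → (-0.99,-7.40)
v6: (-3.5,2.5) → rotate → (3.65354,-2.26972) → ×s → (5.35244,-3.32514) → (5.35,-3.33)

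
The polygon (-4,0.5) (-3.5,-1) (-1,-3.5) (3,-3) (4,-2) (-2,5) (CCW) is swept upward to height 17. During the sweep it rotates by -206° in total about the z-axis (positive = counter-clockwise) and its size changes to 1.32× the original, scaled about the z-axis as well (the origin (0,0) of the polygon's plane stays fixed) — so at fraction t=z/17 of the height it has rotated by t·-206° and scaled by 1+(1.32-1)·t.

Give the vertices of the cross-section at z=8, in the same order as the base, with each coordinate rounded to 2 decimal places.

Cross-section at z=8: (1.13,4.50) (-0.66,4.14) (-3.86,1.63) (-3.84,-3.01) (-2.84,-4.29) (5.99,1.59)

t = z/height = 8/17 = 0.470588
s = 1 + (scale-1)·z/height = 1 + (1.32-1)·8/17 = 1.150588
θ = twist·z/height = -206°·8/17 = -96.9412° = -1.691943 rad
cos θ = -0.120850, sin θ = -0.992671 (intermediates below are computed at full precision and shown rounded to 5 d.p.)
v1: (-4,0.5) → rotate → (0.97974,3.91026) → ×s → (1.12727,4.49910) → (1.13,4.50)
v2: (-3.5,-1) → rotate → (-0.56969,3.59520) → ×s → (-0.65548,4.13659) → (-0.66,4.14)
v3: (-1,-3.5) → rotate → (-3.35350,1.41565) → ×s → (-3.85849,1.62883) → (-3.86,1.63)
v4: (3,-3) → rotate → (-3.34056,-2.61546) → ×s → (-3.84361,-3.00932) → (-3.84,-3.01)
v5: (4,-2) → rotate → (-2.46874,-3.72898) → ×s → (-2.84051,-4.29052) → (-2.84,-4.29)
v6: (-2,5) → rotate → (5.20505,1.38109) → ×s → (5.98887,1.58907) → (5.99,1.59)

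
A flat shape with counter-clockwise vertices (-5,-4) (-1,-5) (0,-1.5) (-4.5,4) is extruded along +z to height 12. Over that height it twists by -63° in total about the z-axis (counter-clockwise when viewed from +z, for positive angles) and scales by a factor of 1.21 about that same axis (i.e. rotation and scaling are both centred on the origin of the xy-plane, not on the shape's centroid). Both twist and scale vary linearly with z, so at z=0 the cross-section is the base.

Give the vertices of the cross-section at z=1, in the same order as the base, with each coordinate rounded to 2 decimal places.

t = z/height = 1/12 = 0.0833333
s = 1 + (scale-1)·z/height = 1 + (1.21-1)·1/12 = 1.017500
θ = twist·z/height = -63°·1/12 = -5.2500° = -0.091630 rad
cos θ = 0.995805, sin θ = -0.091502 (intermediates below are computed at full precision and shown rounded to 5 d.p.)
v1: (-5,-4) → rotate → (-5.34503,-3.52571) → ×s → (-5.43857,-3.58741) → (-5.44,-3.59)
v2: (-1,-5) → rotate → (-1.45331,-4.88752) → ×s → (-1.47875,-4.97305) → (-1.48,-4.97)
v3: (0,-1.5) → rotate → (-0.13725,-1.49371) → ×s → (-0.13965,-1.51985) → (-0.14,-1.52)
v4: (-4.5,4) → rotate → (-4.11512,4.39498) → ×s → (-4.18713,4.47189) → (-4.19,4.47)

Cross-section at z=1: (-5.44,-3.59) (-1.48,-4.97) (-0.14,-1.52) (-4.19,4.47)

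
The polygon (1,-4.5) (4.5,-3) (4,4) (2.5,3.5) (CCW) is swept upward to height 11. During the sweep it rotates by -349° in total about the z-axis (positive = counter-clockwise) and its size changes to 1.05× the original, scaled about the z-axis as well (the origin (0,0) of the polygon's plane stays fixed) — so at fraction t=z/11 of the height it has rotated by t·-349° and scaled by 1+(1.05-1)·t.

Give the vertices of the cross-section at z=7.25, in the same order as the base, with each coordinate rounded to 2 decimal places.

t = z/height = 7.25/11 = 0.659091
s = 1 + (scale-1)·z/height = 1 + (1.05-1)·7.25/11 = 1.032955
θ = twist·z/height = -349°·7.25/11 = -230.0227° = -4.014654 rad
cos θ = -0.642484, sin θ = 0.766299 (intermediates below are computed at full precision and shown rounded to 5 d.p.)
v1: (1,-4.5) → rotate → (2.80586,3.65748) → ×s → (2.89833,3.77801) → (2.90,3.78)
v2: (4.5,-3) → rotate → (-0.59228,5.37580) → ×s → (-0.61180,5.55296) → (-0.61,5.55)
v3: (4,4) → rotate → (-5.63513,0.49526) → ×s → (-5.82084,0.51158) → (-5.82,0.51)
v4: (2.5,3.5) → rotate → (-4.28826,-0.33294) → ×s → (-4.42957,-0.34392) → (-4.43,-0.34)

Cross-section at z=7.25: (2.90,3.78) (-0.61,5.55) (-5.82,0.51) (-4.43,-0.34)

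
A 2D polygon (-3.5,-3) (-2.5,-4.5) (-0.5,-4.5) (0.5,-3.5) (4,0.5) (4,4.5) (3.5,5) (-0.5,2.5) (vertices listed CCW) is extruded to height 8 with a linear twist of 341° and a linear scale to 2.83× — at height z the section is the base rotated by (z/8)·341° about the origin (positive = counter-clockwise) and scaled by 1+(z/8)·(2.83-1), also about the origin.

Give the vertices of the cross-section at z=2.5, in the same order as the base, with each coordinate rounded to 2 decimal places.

t = z/height = 2.5/8 = 0.3125
s = 1 + (scale-1)·z/height = 1 + (2.83-1)·2.5/8 = 1.571875
θ = twist·z/height = 341°·2.5/8 = 106.5625° = 1.859866 rad
cos θ = -0.285061, sin θ = 0.958509 (intermediates below are computed at full precision and shown rounded to 5 d.p.)
v1: (-3.5,-3) → rotate → (3.87324,-2.49960) → ×s → (6.08825,-3.92906) → (6.09,-3.93)
v2: (-2.5,-4.5) → rotate → (5.02594,-1.11350) → ×s → (7.90016,-1.75028) → (7.90,-1.75)
v3: (-0.5,-4.5) → rotate → (4.45582,0.80352) → ×s → (7.00400,1.26303) → (7.00,1.26)
v4: (0.5,-3.5) → rotate → (3.21225,1.47697) → ×s → (5.04926,2.32161) → (5.05,2.32)
v5: (4,0.5) → rotate → (-1.61950,3.69151) → ×s → (-2.54565,5.80259) → (-2.55,5.80)
v6: (4,4.5) → rotate → (-5.45354,2.55126) → ×s → (-8.57228,4.01027) → (-8.57,4.01)
v7: (3.5,5) → rotate → (-5.79026,1.92948) → ×s → (-9.10157,3.03290) → (-9.10,3.03)
v8: (-0.5,2.5) → rotate → (-2.25374,-1.19191) → ×s → (-3.54260,-1.87353) → (-3.54,-1.87)

Cross-section at z=2.5: (6.09,-3.93) (7.90,-1.75) (7.00,1.26) (5.05,2.32) (-2.55,5.80) (-8.57,4.01) (-9.10,3.03) (-3.54,-1.87)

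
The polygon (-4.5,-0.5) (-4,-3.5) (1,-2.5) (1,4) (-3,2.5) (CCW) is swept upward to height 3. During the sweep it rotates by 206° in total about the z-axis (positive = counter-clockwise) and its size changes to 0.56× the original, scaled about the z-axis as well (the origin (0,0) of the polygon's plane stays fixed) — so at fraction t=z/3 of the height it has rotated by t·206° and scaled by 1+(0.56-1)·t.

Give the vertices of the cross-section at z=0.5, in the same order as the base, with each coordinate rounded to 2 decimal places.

t = z/height = 0.5/3 = 0.166667
s = 1 + (scale-1)·z/height = 1 + (0.56-1)·0.5/3 = 0.926667
θ = twist·z/height = 206°·0.5/3 = 34.3333° = 0.599230 rad
cos θ = 0.825770, sin θ = 0.564007 (intermediates below are computed at full precision and shown rounded to 5 d.p.)
v1: (-4.5,-0.5) → rotate → (-3.43396,-2.95091) → ×s → (-3.18214,-2.73451) → (-3.18,-2.73)
v2: (-4,-3.5) → rotate → (-1.32906,-5.14622) → ×s → (-1.23159,-4.76883) → (-1.23,-4.77)
v3: (1,-2.5) → rotate → (2.23579,-1.50042) → ×s → (2.07183,-1.39039) → (2.07,-1.39)
v4: (1,4) → rotate → (-1.43026,3.86709) → ×s → (-1.32537,3.58350) → (-1.33,3.58)
v5: (-3,2.5) → rotate → (-3.88733,0.37241) → ×s → (-3.60226,0.34510) → (-3.60,0.35)

Cross-section at z=0.5: (-3.18,-2.73) (-1.23,-4.77) (2.07,-1.39) (-1.33,3.58) (-3.60,0.35)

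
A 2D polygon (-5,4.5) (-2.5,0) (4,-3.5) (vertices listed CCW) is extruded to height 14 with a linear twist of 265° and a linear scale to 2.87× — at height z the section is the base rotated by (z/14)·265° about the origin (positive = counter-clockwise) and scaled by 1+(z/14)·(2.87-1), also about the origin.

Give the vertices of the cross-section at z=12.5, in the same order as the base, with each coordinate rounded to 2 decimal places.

Cross-section at z=12.5: (17.38,4.53) (3.67,5.57) (-13.68,-3.77)

t = z/height = 12.5/14 = 0.892857
s = 1 + (scale-1)·z/height = 1 + (2.87-1)·12.5/14 = 2.669643
θ = twist·z/height = 265°·12.5/14 = 236.6071° = 4.129574 rad
cos θ = -0.550377, sin θ = -0.834916 (intermediates below are computed at full precision and shown rounded to 5 d.p.)
v1: (-5,4.5) → rotate → (6.50901,1.69789) → ×s → (17.37673,4.53275) → (17.38,4.53)
v2: (-2.5,0) → rotate → (1.37594,2.08729) → ×s → (3.67327,5.57232) → (3.67,5.57)
v3: (4,-3.5) → rotate → (-5.12371,-1.41335) → ×s → (-13.67849,-3.77313) → (-13.68,-3.77)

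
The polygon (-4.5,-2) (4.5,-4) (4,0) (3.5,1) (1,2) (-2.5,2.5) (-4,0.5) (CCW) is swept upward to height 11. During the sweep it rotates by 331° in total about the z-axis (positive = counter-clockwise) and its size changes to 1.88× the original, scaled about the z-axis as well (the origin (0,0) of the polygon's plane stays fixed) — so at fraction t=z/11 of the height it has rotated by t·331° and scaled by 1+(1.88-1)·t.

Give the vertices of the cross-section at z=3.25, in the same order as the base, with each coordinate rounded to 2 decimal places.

t = z/height = 3.25/11 = 0.295455
s = 1 + (scale-1)·z/height = 1 + (1.88-1)·3.25/11 = 1.260000
θ = twist·z/height = 331°·3.25/11 = 97.7955° = 1.706853 rad
cos θ = -0.135637, sin θ = 0.990759 (intermediates below are computed at full precision and shown rounded to 5 d.p.)
v1: (-4.5,-2) → rotate → (2.59188,-4.18714) → ×s → (3.26577,-5.27580) → (3.27,-5.28)
v2: (4.5,-4) → rotate → (3.35267,5.00096) → ×s → (4.22436,6.30121) → (4.22,6.30)
v3: (4,0) → rotate → (-0.54255,3.96303) → ×s → (-0.68361,4.99342) → (-0.68,4.99)
v4: (3.5,1) → rotate → (-1.46549,3.33202) → ×s → (-1.84651,4.19834) → (-1.85,4.20)
v5: (1,2) → rotate → (-2.11715,0.71948) → ×s → (-2.66761,0.90655) → (-2.67,0.91)
v6: (-2.5,2.5) → rotate → (-2.13780,-2.81599) → ×s → (-2.69363,-3.54815) → (-2.69,-3.55)
v7: (-4,0.5) → rotate → (0.04717,-4.03085) → ×s → (0.05943,-5.07887) → (0.06,-5.08)

Cross-section at z=3.25: (3.27,-5.28) (4.22,6.30) (-0.68,4.99) (-1.85,4.20) (-2.67,0.91) (-2.69,-3.55) (0.06,-5.08)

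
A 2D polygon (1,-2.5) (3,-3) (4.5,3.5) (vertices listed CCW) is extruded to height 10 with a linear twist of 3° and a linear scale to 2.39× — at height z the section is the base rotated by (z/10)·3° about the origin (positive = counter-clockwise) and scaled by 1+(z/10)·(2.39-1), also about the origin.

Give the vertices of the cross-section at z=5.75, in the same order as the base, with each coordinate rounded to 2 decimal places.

Cross-section at z=5.75: (1.93,-4.44) (5.56,-5.23) (7.90,6.54)

t = z/height = 5.75/10 = 0.575
s = 1 + (scale-1)·z/height = 1 + (2.39-1)·5.75/10 = 1.799250
θ = twist·z/height = 3°·5.75/10 = 1.7250° = 0.030107 rad
cos θ = 0.999547, sin θ = 0.030102 (intermediates below are computed at full precision and shown rounded to 5 d.p.)
v1: (1,-2.5) → rotate → (1.07480,-2.46876) → ×s → (1.93384,-4.44192) → (1.93,-4.44)
v2: (3,-3) → rotate → (3.08895,-2.90833) → ×s → (5.55779,-5.23282) → (5.56,-5.23)
v3: (4.5,3.5) → rotate → (4.39260,3.63387) → ×s → (7.90339,6.53825) → (7.90,6.54)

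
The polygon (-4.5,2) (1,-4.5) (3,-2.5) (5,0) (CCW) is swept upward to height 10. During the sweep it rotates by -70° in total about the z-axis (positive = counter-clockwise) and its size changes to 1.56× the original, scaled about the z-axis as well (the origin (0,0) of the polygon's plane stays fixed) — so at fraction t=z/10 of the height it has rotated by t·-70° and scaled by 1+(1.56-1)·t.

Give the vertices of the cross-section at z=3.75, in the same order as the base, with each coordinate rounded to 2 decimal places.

Cross-section at z=3.75: (-3.81,4.58) (-1.32,-5.42) (1.92,-4.32) (5.43,-2.68)

t = z/height = 3.75/10 = 0.375
s = 1 + (scale-1)·z/height = 1 + (1.56-1)·3.75/10 = 1.210000
θ = twist·z/height = -70°·3.75/10 = -26.2500° = -0.458149 rad
cos θ = 0.896873, sin θ = -0.442289 (intermediates below are computed at full precision and shown rounded to 5 d.p.)
v1: (-4.5,2) → rotate → (-3.15135,3.78404) → ×s → (-3.81313,4.57869) → (-3.81,4.58)
v2: (1,-4.5) → rotate → (-1.09343,-4.47822) → ×s → (-1.32305,-5.41864) → (-1.32,-5.42)
v3: (3,-2.5) → rotate → (1.58490,-3.56905) → ×s → (1.91772,-4.31855) → (1.92,-4.32)
v4: (5,0) → rotate → (4.48436,-2.21144) → ×s → (5.42608,-2.67585) → (5.43,-2.68)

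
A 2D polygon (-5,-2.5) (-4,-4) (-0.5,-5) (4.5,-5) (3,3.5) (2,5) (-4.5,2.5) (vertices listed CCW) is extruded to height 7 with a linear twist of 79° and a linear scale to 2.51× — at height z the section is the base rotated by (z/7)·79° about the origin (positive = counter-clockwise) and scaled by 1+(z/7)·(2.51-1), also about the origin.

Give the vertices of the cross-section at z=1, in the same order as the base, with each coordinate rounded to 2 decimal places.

t = z/height = 1/7 = 0.142857
s = 1 + (scale-1)·z/height = 1 + (2.51-1)·1/7 = 1.215714
θ = twist·z/height = 79°·1/7 = 11.2857° = 0.196973 rad
cos θ = 0.980663, sin θ = 0.195702 (intermediates below are computed at full precision and shown rounded to 5 d.p.)
v1: (-5,-2.5) → rotate → (-4.41406,-3.43017) → ×s → (-5.36624,-4.17010) → (-5.37,-4.17)
v2: (-4,-4) → rotate → (-3.13985,-4.70546) → ×s → (-3.81716,-5.72050) → (-3.82,-5.72)
v3: (-0.5,-5) → rotate → (0.48818,-5.00117) → ×s → (0.59348,-6.07999) → (0.59,-6.08)
v4: (4.5,-5) → rotate → (5.39149,-4.02266) → ×s → (6.55452,-4.89041) → (6.55,-4.89)
v5: (3,3.5) → rotate → (2.25703,4.01943) → ×s → (2.74391,4.88647) → (2.74,4.89)
v6: (2,5) → rotate → (0.98282,5.29472) → ×s → (1.19483,6.43687) → (1.19,6.44)
v7: (-4.5,2.5) → rotate → (-4.90224,1.57100) → ×s → (-5.95972,1.90989) → (-5.96,1.91)

Cross-section at z=1: (-5.37,-4.17) (-3.82,-5.72) (0.59,-6.08) (6.55,-4.89) (2.74,4.89) (1.19,6.44) (-5.96,1.91)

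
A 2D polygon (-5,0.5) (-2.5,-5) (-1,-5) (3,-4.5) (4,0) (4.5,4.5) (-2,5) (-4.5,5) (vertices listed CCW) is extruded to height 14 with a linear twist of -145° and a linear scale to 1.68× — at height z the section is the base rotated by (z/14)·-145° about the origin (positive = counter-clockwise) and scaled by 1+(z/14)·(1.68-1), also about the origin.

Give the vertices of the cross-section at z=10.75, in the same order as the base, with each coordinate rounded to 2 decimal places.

Cross-section at z=10.75: (3.48,6.81) (-5.70,6.31) (-6.54,4.19) (-8.04,-1.76) (-2.22,-5.67) (3.89,-8.87) (8.20,0.07) (9.58,3.61)

t = z/height = 10.75/14 = 0.767857
s = 1 + (scale-1)·z/height = 1 + (1.68-1)·10.75/14 = 1.522143
θ = twist·z/height = -145°·10.75/14 = -111.3393° = -1.943237 rad
cos θ = -0.363890, sin θ = -0.931442 (intermediates below are computed at full precision and shown rounded to 5 d.p.)
v1: (-5,0.5) → rotate → (2.28517,4.47526) → ×s → (3.47836,6.81199) → (3.48,6.81)
v2: (-2.5,-5) → rotate → (-3.74748,4.14805) → ×s → (-5.70421,6.31393) → (-5.70,6.31)
v3: (-1,-5) → rotate → (-4.29332,2.75089) → ×s → (-6.53505,4.18725) → (-6.54,4.19)
v4: (3,-4.5) → rotate → (-5.28316,-1.15682) → ×s → (-8.04172,-1.76085) → (-8.04,-1.76)
v5: (4,0) → rotate → (-1.45556,-3.72577) → ×s → (-2.21557,-5.67115) → (-2.22,-5.67)
v6: (4.5,4.5) → rotate → (2.55398,-5.82899) → ×s → (3.88753,-8.87256) → (3.89,-8.87)
v7: (-2,5) → rotate → (5.38499,0.04343) → ×s → (8.19672,0.06611) → (8.20,0.07)
v8: (-4.5,5) → rotate → (6.29471,2.37204) → ×s → (9.58145,3.61058) → (9.58,3.61)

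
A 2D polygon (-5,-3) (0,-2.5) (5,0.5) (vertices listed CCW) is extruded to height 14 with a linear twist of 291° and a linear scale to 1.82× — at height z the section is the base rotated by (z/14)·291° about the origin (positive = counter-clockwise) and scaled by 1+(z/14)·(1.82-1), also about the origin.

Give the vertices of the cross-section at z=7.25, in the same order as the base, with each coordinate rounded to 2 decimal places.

t = z/height = 7.25/14 = 0.517857
s = 1 + (scale-1)·z/height = 1 + (1.82-1)·7.25/14 = 1.424643
θ = twist·z/height = 291°·7.25/14 = 150.6964° = 2.630149 rad
cos θ = -0.872039, sin θ = 0.489437 (intermediates below are computed at full precision and shown rounded to 5 d.p.)
v1: (-5,-3) → rotate → (5.82850,0.16893) → ×s → (8.30354,0.24067) → (8.30,0.24)
v2: (0,-2.5) → rotate → (1.22359,2.18010) → ×s → (1.74318,3.10586) → (1.74,3.11)
v3: (5,0.5) → rotate → (-4.60491,2.01116) → ×s → (-6.56036,2.86519) → (-6.56,2.87)

Cross-section at z=7.25: (8.30,0.24) (1.74,3.11) (-6.56,2.87)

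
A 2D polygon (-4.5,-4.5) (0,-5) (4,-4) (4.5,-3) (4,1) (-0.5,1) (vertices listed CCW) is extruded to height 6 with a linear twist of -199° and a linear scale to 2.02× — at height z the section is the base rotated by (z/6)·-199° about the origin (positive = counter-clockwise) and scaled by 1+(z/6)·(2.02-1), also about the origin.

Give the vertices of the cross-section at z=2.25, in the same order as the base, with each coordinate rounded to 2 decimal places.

Cross-section at z=2.25: (-7.65,4.35) (-6.67,-1.83) (-3.87,-6.80) (-2.35,-7.10) (2.80,-4.97) (1.15,1.03)

t = z/height = 2.25/6 = 0.375
s = 1 + (scale-1)·z/height = 1 + (2.02-1)·2.25/6 = 1.382500
θ = twist·z/height = -199°·2.25/6 = -74.6250° = -1.302452 rad
cos θ = 0.265135, sin θ = -0.964211 (intermediates below are computed at full precision and shown rounded to 5 d.p.)
v1: (-4.5,-4.5) → rotate → (-5.53206,3.14584) → ×s → (-7.64807,4.34913) → (-7.65,4.35)
v2: (0,-5) → rotate → (-4.82106,-1.32568) → ×s → (-6.66511,-1.83275) → (-6.67,-1.83)
v3: (4,-4) → rotate → (-2.79630,-4.91739) → ×s → (-3.86589,-6.79829) → (-3.87,-6.80)
v4: (4.5,-3) → rotate → (-1.69952,-5.13436) → ×s → (-2.34959,-7.09825) → (-2.35,-7.10)
v5: (4,1) → rotate → (2.02475,-3.59171) → ×s → (2.79922,-4.96554) → (2.80,-4.97)
v6: (-0.5,1) → rotate → (0.83164,0.74724) → ×s → (1.14975,1.03306) → (1.15,1.03)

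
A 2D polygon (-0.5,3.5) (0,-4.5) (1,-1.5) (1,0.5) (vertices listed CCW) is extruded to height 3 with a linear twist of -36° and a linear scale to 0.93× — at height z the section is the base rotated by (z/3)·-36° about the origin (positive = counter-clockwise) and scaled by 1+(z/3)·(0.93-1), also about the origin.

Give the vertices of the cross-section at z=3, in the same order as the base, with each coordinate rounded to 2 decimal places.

t = z/height = 3/3 = 1
s = 1 + (scale-1)·z/height = 1 + (0.93-1)·3/3 = 0.930000
θ = twist·z/height = -36°·3/3 = -36.0000° = -0.628319 rad
cos θ = 0.809017, sin θ = -0.587785 (intermediates below are computed at full precision and shown rounded to 5 d.p.)
v1: (-0.5,3.5) → rotate → (1.65274,3.12545) → ×s → (1.53705,2.90667) → (1.54,2.91)
v2: (0,-4.5) → rotate → (-2.64503,-3.64058) → ×s → (-2.45988,-3.38574) → (-2.46,-3.39)
v3: (1,-1.5) → rotate → (-0.07266,-1.80131) → ×s → (-0.06757,-1.67522) → (-0.07,-1.68)
v4: (1,0.5) → rotate → (1.10291,-0.18328) → ×s → (1.02571,-0.17045) → (1.03,-0.17)

Cross-section at z=3: (1.54,2.91) (-2.46,-3.39) (-0.07,-1.68) (1.03,-0.17)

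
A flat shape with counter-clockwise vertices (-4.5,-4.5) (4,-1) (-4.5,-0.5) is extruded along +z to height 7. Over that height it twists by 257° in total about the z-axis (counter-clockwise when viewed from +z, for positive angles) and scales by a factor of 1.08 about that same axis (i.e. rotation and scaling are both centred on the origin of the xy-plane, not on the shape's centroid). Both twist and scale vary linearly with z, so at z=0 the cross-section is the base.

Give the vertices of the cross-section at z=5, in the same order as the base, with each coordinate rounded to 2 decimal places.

t = z/height = 5/7 = 0.714286
s = 1 + (scale-1)·z/height = 1 + (1.08-1)·5/7 = 1.057143
θ = twist·z/height = 257°·5/7 = 183.5714° = 3.203926 rad
cos θ = -0.998058, sin θ = -0.062293 (intermediates below are computed at full precision and shown rounded to 5 d.p.)
v1: (-4.5,-4.5) → rotate → (4.21094,4.77158) → ×s → (4.45157,5.04424) → (4.45,5.04)
v2: (4,-1) → rotate → (-4.05452,0.74889) → ×s → (-4.28621,0.79168) → (-4.29,0.79)
v3: (-4.5,-0.5) → rotate → (4.46011,0.77935) → ×s → (4.71498,0.82388) → (4.71,0.82)

Cross-section at z=5: (4.45,5.04) (-4.29,0.79) (4.71,0.82)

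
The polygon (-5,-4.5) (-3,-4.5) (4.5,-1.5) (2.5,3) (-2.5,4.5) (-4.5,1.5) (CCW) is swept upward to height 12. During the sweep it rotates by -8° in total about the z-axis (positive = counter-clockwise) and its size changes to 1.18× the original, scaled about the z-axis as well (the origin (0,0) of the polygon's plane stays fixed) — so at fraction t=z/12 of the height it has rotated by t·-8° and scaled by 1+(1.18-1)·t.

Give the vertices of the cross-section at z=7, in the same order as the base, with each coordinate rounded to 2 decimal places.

t = z/height = 7/12 = 0.583333
s = 1 + (scale-1)·z/height = 1 + (1.18-1)·7/12 = 1.105000
θ = twist·z/height = -8°·7/12 = -4.6667° = -0.081449 rad
cos θ = 0.996685, sin θ = -0.081359 (intermediates below are computed at full precision and shown rounded to 5 d.p.)
v1: (-5,-4.5) → rotate → (-5.34954,-4.07829) → ×s → (-5.91124,-4.50651) → (-5.91,-4.51)
v2: (-3,-4.5) → rotate → (-3.35617,-4.24101) → ×s → (-3.70857,-4.68631) → (-3.71,-4.69)
v3: (4.5,-1.5) → rotate → (4.36304,-1.86114) → ×s → (4.82116,-2.05656) → (4.82,-2.06)
v4: (2.5,3) → rotate → (2.73579,2.78666) → ×s → (3.02305,3.07926) → (3.02,3.08)
v5: (-2.5,4.5) → rotate → (-2.12560,4.68848) → ×s → (-2.34879,5.18077) → (-2.35,5.18)
v6: (-4.5,1.5) → rotate → (-4.36304,1.86114) → ×s → (-4.82116,2.05656) → (-4.82,2.06)

Cross-section at z=7: (-5.91,-4.51) (-3.71,-4.69) (4.82,-2.06) (3.02,3.08) (-2.35,5.18) (-4.82,2.06)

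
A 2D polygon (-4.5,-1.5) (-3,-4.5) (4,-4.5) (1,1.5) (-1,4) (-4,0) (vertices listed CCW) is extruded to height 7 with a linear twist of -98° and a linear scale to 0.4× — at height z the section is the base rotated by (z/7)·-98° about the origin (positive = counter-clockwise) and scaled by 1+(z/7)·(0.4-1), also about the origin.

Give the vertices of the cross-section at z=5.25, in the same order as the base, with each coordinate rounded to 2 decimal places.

Cross-section at z=5.25: (-1.49,2.14) (-2.84,0.88) (-1.75,-2.81) (0.95,-0.29) (1.95,1.15) (-0.62,2.11)

t = z/height = 5.25/7 = 0.75
s = 1 + (scale-1)·z/height = 1 + (0.4-1)·5.25/7 = 0.550000
θ = twist·z/height = -98°·5.25/7 = -73.5000° = -1.282817 rad
cos θ = 0.284015, sin θ = -0.958820 (intermediates below are computed at full precision and shown rounded to 5 d.p.)
v1: (-4.5,-1.5) → rotate → (-2.71630,3.88867) → ×s → (-1.49396,2.13877) → (-1.49,2.14)
v2: (-3,-4.5) → rotate → (-5.16673,1.59839) → ×s → (-2.84170,0.87911) → (-2.84,0.88)
v3: (4,-4.5) → rotate → (-3.17863,-5.11335) → ×s → (-1.74825,-2.81234) → (-1.75,-2.81)
v4: (1,1.5) → rotate → (1.72224,-0.53280) → ×s → (0.94723,-0.29304) → (0.95,-0.29)
v5: (-1,4) → rotate → (3.55126,2.09488) → ×s → (1.95319,1.15218) → (1.95,1.15)
v6: (-4,0) → rotate → (-1.13606,3.83528) → ×s → (-0.62483,2.10940) → (-0.62,2.11)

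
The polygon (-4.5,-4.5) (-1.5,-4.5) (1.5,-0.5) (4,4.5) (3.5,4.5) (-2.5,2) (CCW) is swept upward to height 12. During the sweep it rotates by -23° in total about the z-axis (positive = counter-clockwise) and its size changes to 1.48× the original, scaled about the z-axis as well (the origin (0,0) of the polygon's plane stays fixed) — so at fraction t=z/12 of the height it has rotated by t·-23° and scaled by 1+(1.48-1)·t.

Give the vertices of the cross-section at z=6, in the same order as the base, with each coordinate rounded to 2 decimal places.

t = z/height = 6/12 = 0.5
s = 1 + (scale-1)·z/height = 1 + (1.48-1)·6/12 = 1.240000
θ = twist·z/height = -23°·6/12 = -11.5000° = -0.200713 rad
cos θ = 0.979925, sin θ = -0.199368 (intermediates below are computed at full precision and shown rounded to 5 d.p.)
v1: (-4.5,-4.5) → rotate → (-5.30682,-3.51251) → ×s → (-6.58045,-4.35551) → (-6.58,-4.36)
v2: (-1.5,-4.5) → rotate → (-2.36704,-4.11061) → ×s → (-2.93513,-5.09716) → (-2.94,-5.10)
v3: (1.5,-0.5) → rotate → (1.37020,-0.78901) → ×s → (1.69905,-0.97838) → (1.70,-0.98)
v4: (4,4.5) → rotate → (4.81685,3.61219) → ×s → (5.97290,4.47911) → (5.97,4.48)
v5: (3.5,4.5) → rotate → (4.32689,3.71187) → ×s → (5.36535,4.60272) → (5.37,4.60)
v6: (-2.5,2) → rotate → (-2.05108,2.45827) → ×s → (-2.54333,3.04825) → (-2.54,3.05)

Cross-section at z=6: (-6.58,-4.36) (-2.94,-5.10) (1.70,-0.98) (5.97,4.48) (5.37,4.60) (-2.54,3.05)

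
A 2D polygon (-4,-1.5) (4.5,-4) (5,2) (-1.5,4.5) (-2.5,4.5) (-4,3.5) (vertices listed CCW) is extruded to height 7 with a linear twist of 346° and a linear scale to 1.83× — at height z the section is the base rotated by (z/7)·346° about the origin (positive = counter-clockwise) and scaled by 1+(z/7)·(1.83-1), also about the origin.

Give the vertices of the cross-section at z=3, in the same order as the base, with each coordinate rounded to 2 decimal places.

Cross-section at z=3: (5.68,-1.12) (-2.34,7.82) (-7.19,1.26) (-1.48,-6.26) (-0.32,-6.97) (2.12,-6.89)

t = z/height = 3/7 = 0.428571
s = 1 + (scale-1)·z/height = 1 + (1.83-1)·3/7 = 1.355714
θ = twist·z/height = 346°·3/7 = 148.2857° = 2.588074 rad
cos θ = -0.850680, sin θ = 0.525684 (intermediates below are computed at full precision and shown rounded to 5 d.p.)
v1: (-4,-1.5) → rotate → (4.19125,-0.82671) → ×s → (5.68213,-1.12079) → (5.68,-1.12)
v2: (4.5,-4) → rotate → (-1.72533,5.76830) → ×s → (-2.33905,7.82016) → (-2.34,7.82)
v3: (5,2) → rotate → (-5.30477,0.92706) → ×s → (-7.19175,1.25683) → (-7.19,1.26)
v4: (-1.5,4.5) → rotate → (-1.08956,-4.61659) → ×s → (-1.47713,-6.25877) → (-1.48,-6.26)
v5: (-2.5,4.5) → rotate → (-0.23888,-5.14227) → ×s → (-0.32385,-6.97145) → (-0.32,-6.97)
v6: (-4,3.5) → rotate → (1.56283,-5.08012) → ×s → (2.11875,-6.88718) → (2.12,-6.89)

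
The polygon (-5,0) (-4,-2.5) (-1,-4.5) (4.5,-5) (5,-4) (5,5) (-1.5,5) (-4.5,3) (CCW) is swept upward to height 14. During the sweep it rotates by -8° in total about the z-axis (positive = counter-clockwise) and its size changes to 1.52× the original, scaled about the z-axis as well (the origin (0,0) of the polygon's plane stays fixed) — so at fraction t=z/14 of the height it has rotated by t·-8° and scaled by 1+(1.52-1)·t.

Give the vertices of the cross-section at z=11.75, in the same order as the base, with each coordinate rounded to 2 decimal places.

t = z/height = 11.75/14 = 0.839286
s = 1 + (scale-1)·z/height = 1 + (1.52-1)·11.75/14 = 1.436429
θ = twist·z/height = -8°·11.75/14 = -6.7143° = -0.117186 rad
cos θ = 0.993142, sin θ = -0.116918 (intermediates below are computed at full precision and shown rounded to 5 d.p.)
v1: (-5,0) → rotate → (-4.96571,0.58459) → ×s → (-7.13288,0.83972) → (-7.13,0.84)
v2: (-4,-2.5) → rotate → (-4.26486,-2.01518) → ×s → (-6.12617,-2.89466) → (-6.13,-2.89)
v3: (-1,-4.5) → rotate → (-1.51927,-4.35222) → ×s → (-2.18233,-6.25165) → (-2.18,-6.25)
v4: (4.5,-5) → rotate → (3.88455,-5.49184) → ×s → (5.57987,-7.88864) → (5.58,-7.89)
v5: (5,-4) → rotate → (4.49803,-4.55716) → ×s → (6.46110,-6.54603) → (6.46,-6.55)
v6: (5,5) → rotate → (5.55030,4.38112) → ×s → (7.97261,6.29316) → (7.97,6.29)
v7: (-1.5,5) → rotate → (-0.90512,5.14109) → ×s → (-1.30014,7.38480) → (-1.30,7.38)
v8: (-4.5,3) → rotate → (-4.11838,3.50556) → ×s → (-5.91576,5.03548) → (-5.92,5.04)

Cross-section at z=11.75: (-7.13,0.84) (-6.13,-2.89) (-2.18,-6.25) (5.58,-7.89) (6.46,-6.55) (7.97,6.29) (-1.30,7.38) (-5.92,5.04)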